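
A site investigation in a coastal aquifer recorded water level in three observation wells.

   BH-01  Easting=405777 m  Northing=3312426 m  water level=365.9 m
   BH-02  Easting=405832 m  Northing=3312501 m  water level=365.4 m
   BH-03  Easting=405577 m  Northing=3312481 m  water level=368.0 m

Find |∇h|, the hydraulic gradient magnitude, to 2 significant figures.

With h = a·x + b·y + c and BH-01 as origin, the differences give:
  55·a + 75·b = -0.5
  (-200)·a + 55·b = +2.1
Eliminate b (×55 and ×75, subtract): 18025·a = -185.00 → a = ∂h/∂x = -0.01026
Back-substitute: b = ∂h/∂y = +0.0008599.
|∇h| = √(-0.01026² + 0.0008599²) = 0.0103

0.010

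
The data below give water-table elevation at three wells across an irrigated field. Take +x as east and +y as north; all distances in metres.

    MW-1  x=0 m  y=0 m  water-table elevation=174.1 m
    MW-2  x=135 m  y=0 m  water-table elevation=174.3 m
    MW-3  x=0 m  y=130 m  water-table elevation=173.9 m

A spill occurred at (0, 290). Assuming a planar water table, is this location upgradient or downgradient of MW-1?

∂h/∂x = (174.3 − 174.1) / (135 − 0) = +0.001481
∂h/∂y = (173.9 − 174.1) / (130 − 0) = -0.001538
Head at (0, 290) = 174.1 + (+0.001481)·(0) + (-0.001538)·(290) = 173.65 m.
That is lower than the 174.1 m at MW-1, so the point is downgradient.

downgradient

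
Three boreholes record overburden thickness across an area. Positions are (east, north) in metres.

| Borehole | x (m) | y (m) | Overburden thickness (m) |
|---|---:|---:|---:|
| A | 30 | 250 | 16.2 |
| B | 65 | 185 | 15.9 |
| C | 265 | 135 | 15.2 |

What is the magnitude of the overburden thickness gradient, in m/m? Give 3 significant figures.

0.00416 m/m

With d = a·x + b·y + c and A as origin, the differences give:
  35·a + (-65)·b = -0.3
  235·a + (-115)·b = -1.0
Eliminate b (×(-115) and ×(-65), subtract): 11250·a = -30.50 → a = ∂d/∂x = -0.002711
Back-substitute: b = ∂d/∂y = +0.003156.
|∇f| = √(-0.002711² + 0.003156²) = 0.004161 m/m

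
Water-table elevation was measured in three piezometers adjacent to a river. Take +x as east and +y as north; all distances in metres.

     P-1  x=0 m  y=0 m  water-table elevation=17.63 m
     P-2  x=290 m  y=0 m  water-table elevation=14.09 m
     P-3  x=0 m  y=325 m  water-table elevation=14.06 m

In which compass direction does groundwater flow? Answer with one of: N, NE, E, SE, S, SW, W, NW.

∂h/∂x = (14.09 − 17.63) / (290 − 0) = -0.01221
∂h/∂y = (14.06 − 17.63) / (325 − 0) = -0.01098
Flow = −∇h = (+0.01221 east, +0.01098 north), which points northeast.

NE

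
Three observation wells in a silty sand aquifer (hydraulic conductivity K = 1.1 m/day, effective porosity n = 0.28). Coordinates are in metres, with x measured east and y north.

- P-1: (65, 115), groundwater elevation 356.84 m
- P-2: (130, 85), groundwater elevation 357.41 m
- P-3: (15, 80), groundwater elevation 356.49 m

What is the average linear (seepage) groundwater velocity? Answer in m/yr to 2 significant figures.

12 m/yr

Taking P-1 as reference: P-2−P-1 = (65, -30, +0.57); P-3−P-1 = (-50, -35, -0.35).
Determinant of the coordinate differences = 65·(-35) − (-50)·(-30) = -3775.
∂h/∂x = [(+0.57)·(-35) − (-0.35)·(-30)] / -3775 = +0.008066
∂h/∂y = [65·(-0.35) − (-50)·(+0.57)] / -3775 = -0.001523
|∇h| = √(0.008066² + -0.001523²) = 0.008209
Seepage velocity v = K·i/n = 1.1 × 0.008209 / 0.28 = 0.03225 m/day = 11.78 m/yr.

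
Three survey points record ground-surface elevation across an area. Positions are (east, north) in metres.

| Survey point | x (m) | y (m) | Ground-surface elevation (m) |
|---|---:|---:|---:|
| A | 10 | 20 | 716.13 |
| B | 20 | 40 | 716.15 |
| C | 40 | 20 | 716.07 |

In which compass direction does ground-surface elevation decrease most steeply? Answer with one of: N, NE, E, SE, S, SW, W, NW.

SE

Three-point gradient (reference A): Δ to B = (10, 20, +0.02), Δ to C = (30, 0, -0.06).
∂z/∂x = -0.002000, ∂z/∂y = +0.002000 (det = -600).
Steepest decrease is along −∇f = (+0.002000 E, -0.002000 N) → southeast.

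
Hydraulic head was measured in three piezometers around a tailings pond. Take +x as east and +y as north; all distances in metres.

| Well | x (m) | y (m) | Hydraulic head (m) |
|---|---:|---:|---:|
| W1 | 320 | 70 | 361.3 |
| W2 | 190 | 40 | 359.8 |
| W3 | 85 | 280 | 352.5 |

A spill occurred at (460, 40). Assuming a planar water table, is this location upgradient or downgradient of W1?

With h = a·x + b·y + c and W1 as origin, the differences give:
  (-130)·a + (-30)·b = -1.5
  (-235)·a + 210·b = -8.8
Eliminate b (×210 and ×(-30), subtract): -34350·a = -579.00 → a = ∂h/∂x = +0.01686
Back-substitute: b = ∂h/∂y = -0.02304.
Head at (460, 40) = 361.3 + (+0.01686)·(140) + (-0.02304)·(-30) = 364.35 m.
That is higher than the 361.3 m at W1, so the point is upgradient.

upgradient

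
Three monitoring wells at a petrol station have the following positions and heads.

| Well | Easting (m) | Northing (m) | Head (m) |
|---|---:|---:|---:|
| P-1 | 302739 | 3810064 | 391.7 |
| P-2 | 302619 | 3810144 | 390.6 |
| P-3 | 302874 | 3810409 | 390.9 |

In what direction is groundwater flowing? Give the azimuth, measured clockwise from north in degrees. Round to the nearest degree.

308°

Differences from P-1: to P-2 (Δx, Δy, Δh) = (-120, 80, -1.1); to P-3 = (135, 345, -0.8).
Solve a·Δx + b·Δy = Δh: det = (-120)·345 − 135·80 = -52200.
∂h/∂x = [(-1.1)·345 − (-0.8)·80] / -52200 = +0.006044
∂h/∂y = [(-120)·(-0.8) − 135·(-1.1)] / -52200 = -0.004684
Flow direction (−∇h) has components (-0.006044 E, +0.004684 N).
Azimuth = atan2(E, N) = atan2(-0.006044, +0.004684) = 307.8° ≈ 308°.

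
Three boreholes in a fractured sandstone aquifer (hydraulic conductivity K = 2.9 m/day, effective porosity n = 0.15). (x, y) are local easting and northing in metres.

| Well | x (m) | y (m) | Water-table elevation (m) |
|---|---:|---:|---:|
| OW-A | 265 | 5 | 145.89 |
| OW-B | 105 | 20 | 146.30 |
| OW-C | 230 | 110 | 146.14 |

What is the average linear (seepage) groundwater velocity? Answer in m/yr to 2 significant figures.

Taking OW-A as reference: OW-B−OW-A = (-160, 15, +0.41); OW-C−OW-A = (-35, 105, +0.25).
Determinant of the coordinate differences = (-160)·105 − (-35)·15 = -16275.
∂h/∂x = [(+0.41)·105 − (+0.25)·15] / -16275 = -0.002415
∂h/∂y = [(-160)·(+0.25) − (-35)·(+0.41)] / -16275 = +0.001576
|∇h| = √(-0.002415² + 0.001576²) = 0.002884
Seepage velocity v = K·i/n = 2.9 × 0.002884 / 0.15 = 0.05576 m/day = 20.37 m/yr.

20 m/yr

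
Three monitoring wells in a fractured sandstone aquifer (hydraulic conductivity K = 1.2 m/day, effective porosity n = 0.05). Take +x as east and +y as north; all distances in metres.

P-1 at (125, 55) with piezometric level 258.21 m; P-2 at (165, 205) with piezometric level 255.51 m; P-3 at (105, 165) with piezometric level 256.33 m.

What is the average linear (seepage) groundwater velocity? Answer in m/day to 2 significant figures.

0.42 m/day

With h = a·x + b·y + c and P-1 as origin, the differences give:
  40·a + 150·b = -2.70
  (-20)·a + 110·b = -1.88
Eliminate b (×110 and ×150, subtract): 7400·a = -15.000 → a = ∂h/∂x = -0.002027
Back-substitute: b = ∂h/∂y = -0.01746.
|∇h| = √(-0.002027² + -0.01746²) = 0.01758
Seepage velocity v = K·i/n = 1.2 × 0.01758 / 0.05 = 0.4219 m/day.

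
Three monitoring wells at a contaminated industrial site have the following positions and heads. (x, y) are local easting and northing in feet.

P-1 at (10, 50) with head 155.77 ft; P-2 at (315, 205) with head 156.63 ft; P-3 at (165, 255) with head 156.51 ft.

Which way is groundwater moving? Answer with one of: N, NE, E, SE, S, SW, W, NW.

SW

Three-point gradient (reference P-1): Δ to P-2 = (305, 155, +0.86), Δ to P-3 = (155, 205, +0.74).
∂h/∂x = +0.001600, ∂h/∂y = +0.002400 (det = 38500).
Flow = −∇h = (-0.001600 east, -0.002400 north), which points southwest.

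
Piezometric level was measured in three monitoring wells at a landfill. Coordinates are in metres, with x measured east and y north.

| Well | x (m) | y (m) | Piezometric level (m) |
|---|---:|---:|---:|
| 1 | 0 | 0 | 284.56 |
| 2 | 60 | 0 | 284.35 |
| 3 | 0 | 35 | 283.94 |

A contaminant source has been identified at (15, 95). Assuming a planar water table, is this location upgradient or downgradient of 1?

∂h/∂x = (284.35 − 284.56) / (60 − 0) = -0.003500
∂h/∂y = (283.94 − 284.56) / (35 − 0) = -0.01771
Head at (15, 95) = 284.56 + (-0.003500)·(15) + (-0.01771)·(95) = 282.82 m.
That is lower than the 284.56 m at 1, so the point is downgradient.

downgradient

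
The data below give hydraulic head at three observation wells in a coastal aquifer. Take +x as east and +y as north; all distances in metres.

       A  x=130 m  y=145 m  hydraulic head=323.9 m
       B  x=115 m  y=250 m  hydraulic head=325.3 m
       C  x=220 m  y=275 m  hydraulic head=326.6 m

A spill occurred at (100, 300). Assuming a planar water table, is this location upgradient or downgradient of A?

upgradient

Differences from A: to B (Δx, Δy, Δh) = (-15, 105, +1.4); to C = (90, 130, +2.7).
Determinant of the coordinate differences = (-15)·130 − 90·105 = -11400.
∂h/∂x = [(+1.4)·130 − (+2.7)·105] / -11400 = +0.008904
∂h/∂y = [(-15)·(+2.7) − 90·(+1.4)] / -11400 = +0.01461
Head at (100, 300) = 323.9 + (+0.008904)·(-30) + (+0.01461)·(155) = 325.90 m.
That is higher than the 323.9 m at A, so the point is upgradient.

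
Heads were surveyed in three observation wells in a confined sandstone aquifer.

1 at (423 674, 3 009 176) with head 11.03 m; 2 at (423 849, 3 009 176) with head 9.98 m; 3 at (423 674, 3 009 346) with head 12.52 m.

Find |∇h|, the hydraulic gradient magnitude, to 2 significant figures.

0.011

∂h/∂x = (9.98 − 11.03) / (423849 − 423674) = -0.006000
∂h/∂y = (12.52 − 11.03) / (3009346 − 3009176) = +0.008765
|∇h| = √(-0.006000² + 0.008765²) = 0.01062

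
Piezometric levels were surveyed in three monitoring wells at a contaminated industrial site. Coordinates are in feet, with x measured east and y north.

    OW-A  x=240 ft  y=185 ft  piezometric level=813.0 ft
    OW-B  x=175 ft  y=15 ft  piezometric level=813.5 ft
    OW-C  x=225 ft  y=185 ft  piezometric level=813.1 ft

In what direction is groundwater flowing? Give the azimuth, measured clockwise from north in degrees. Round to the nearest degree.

With h = a·x + b·y + c and OW-A as origin, the differences give:
  (-65)·a + (-170)·b = +0.5
  (-15)·a + 0·b = +0.1
Eliminate b (×0 and ×(-170), subtract): -2550·a = 17.00 → a = ∂h/∂x = -0.006667
Back-substitute: b = ∂h/∂y = -0.0003922.
Flow direction (−∇h) has components (+0.006667 E, +0.0003922 N).
Azimuth = atan2(E, N) = atan2(+0.006667, +0.0003922) = 86.6° ≈ 087°.

087°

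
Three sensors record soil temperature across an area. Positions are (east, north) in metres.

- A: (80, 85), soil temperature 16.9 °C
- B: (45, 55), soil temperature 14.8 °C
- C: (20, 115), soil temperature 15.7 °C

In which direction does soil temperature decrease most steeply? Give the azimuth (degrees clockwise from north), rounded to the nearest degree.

Differences from A: to B (Δx, Δy, Δh) = (-35, -30, -2.1); to C = (-60, 30, -1.2).
Solve a·Δx + b·Δy = ΔT: det = (-35)·30 − (-60)·(-30) = -2850.
∂T/∂x = [(-2.1)·30 − (-1.2)·(-30)] / -2850 = +0.03474
∂T/∂y = [(-35)·(-1.2) − (-60)·(-2.1)] / -2850 = +0.02947
Steepest decrease is along −∇f: components (-0.03474 E, -0.02947 N).
Azimuth = atan2(-0.03474, -0.02947) = 229.7° ≈ 230°.

230°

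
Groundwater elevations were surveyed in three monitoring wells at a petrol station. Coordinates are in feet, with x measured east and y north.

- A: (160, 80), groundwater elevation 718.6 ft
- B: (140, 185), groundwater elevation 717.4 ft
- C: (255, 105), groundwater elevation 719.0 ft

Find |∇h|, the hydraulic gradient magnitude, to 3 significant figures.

0.0122

Three-point gradient (reference A): Δ to B = (-20, 105, -1.2), Δ to C = (95, 25, +0.4).
∂h/∂x = +0.006874, ∂h/∂y = -0.01012 (det = -10475).
|∇h| = √(0.006874² + -0.01012²) = 0.01223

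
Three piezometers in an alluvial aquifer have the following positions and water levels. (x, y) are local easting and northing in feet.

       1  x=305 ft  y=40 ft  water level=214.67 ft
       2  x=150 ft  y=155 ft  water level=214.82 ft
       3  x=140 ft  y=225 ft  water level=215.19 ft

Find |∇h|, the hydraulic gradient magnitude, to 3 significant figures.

Taking 1 as reference: 2−1 = (-155, 115, +0.15); 3−1 = (-165, 185, +0.52).
Solve a·Δx + b·Δy = Δh: det = (-155)·185 − (-165)·115 = -9700.
∂h/∂x = [(+0.15)·185 − (+0.52)·115] / -9700 = +0.003304
∂h/∂y = [(-155)·(+0.52) − (-165)·(+0.15)] / -9700 = +0.005758
|∇h| = √(0.003304² + 0.005758²) = 0.006639

0.00664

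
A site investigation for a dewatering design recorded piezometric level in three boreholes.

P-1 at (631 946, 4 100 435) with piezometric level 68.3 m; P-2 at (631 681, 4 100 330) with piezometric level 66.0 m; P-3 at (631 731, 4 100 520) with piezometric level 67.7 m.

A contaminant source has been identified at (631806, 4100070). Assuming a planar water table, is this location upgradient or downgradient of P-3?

Taking P-1 as reference: P-2−P-1 = (-265, -105, -2.3); P-3−P-1 = (-215, 85, -0.6).
Solve a·Δx + b·Δy = Δh: det = (-265)·85 − (-215)·(-105) = -45100.
∂h/∂x = [(-2.3)·85 − (-0.6)·(-105)] / -45100 = +0.005732
∂h/∂y = [(-265)·(-0.6) − (-215)·(-2.3)] / -45100 = +0.007439
Head at (631806, 4100070) = 68.3 + (+0.005732)·(-140) + (+0.007439)·(-365) = 64.78 m.
That is lower than the 67.7 m at P-3, so the point is downgradient.

downgradient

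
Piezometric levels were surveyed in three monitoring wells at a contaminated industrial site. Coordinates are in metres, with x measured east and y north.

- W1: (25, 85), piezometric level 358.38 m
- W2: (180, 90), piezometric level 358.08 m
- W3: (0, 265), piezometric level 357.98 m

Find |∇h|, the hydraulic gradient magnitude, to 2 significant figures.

Taking W1 as reference: W2−W1 = (155, 5, -0.30); W3−W1 = (-25, 180, -0.40).
Determinant of the coordinate differences = 155·180 − (-25)·5 = 28025.
∂h/∂x = [(-0.30)·180 − (-0.40)·5] / 28025 = -0.001855
∂h/∂y = [155·(-0.40) − (-25)·(-0.30)] / 28025 = -0.002480
|∇h| = √(-0.001855² + -0.002480²) = 0.003097

0.0031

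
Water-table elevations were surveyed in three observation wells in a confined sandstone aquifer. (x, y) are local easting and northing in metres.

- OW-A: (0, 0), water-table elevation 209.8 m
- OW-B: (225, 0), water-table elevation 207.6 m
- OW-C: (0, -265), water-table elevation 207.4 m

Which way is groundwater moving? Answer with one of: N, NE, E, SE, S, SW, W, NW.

∂h/∂x = (207.6 − 209.8) / (225 − 0) = -0.009778
∂h/∂y = (207.4 − 209.8) / (-265 − 0) = +0.009057
Flow = −∇h = (+0.009778 east, -0.009057 north), which points southeast.

SE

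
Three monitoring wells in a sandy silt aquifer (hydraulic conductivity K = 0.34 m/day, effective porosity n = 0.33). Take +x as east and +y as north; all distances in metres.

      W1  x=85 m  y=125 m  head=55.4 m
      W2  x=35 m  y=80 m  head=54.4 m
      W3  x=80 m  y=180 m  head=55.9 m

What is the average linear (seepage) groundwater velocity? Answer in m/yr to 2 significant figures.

Differences from W1: to W2 (Δx, Δy, Δh) = (-50, -45, -1.0); to W3 = (-5, 55, +0.5).
Determinant of the coordinate differences = (-50)·55 − (-5)·(-45) = -2975.
∂h/∂x = [(-1.0)·55 − (+0.5)·(-45)] / -2975 = +0.01092
∂h/∂y = [(-50)·(+0.5) − (-5)·(-1.0)] / -2975 = +0.01008
|∇h| = √(0.01092² + 0.01008²) = 0.01486
Seepage velocity v = K·i/n = 0.34 × 0.01486 / 0.33 = 0.01531 m/day = 5.592 m/yr.

5.6 m/yr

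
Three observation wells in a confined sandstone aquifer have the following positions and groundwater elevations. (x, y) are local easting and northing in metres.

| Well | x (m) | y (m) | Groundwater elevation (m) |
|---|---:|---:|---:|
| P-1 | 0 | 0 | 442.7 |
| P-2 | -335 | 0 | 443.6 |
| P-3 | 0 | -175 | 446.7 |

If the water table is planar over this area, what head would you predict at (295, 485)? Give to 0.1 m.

∂h/∂x = (443.6 − 442.7) / (-335 − 0) = -0.002687
∂h/∂y = (446.7 − 442.7) / (-175 − 0) = -0.02286
h(295, 485) = 442.7 + (-0.002687)·(295) + (-0.02286)·(485) = 442.7 -0.793 -11.086 = 430.822 m.

430.8 m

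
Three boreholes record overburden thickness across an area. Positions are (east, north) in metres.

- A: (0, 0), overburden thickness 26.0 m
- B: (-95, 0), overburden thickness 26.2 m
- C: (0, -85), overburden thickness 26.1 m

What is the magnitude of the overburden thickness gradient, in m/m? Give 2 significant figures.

∂d/∂x = (26.2 − 26.0) / (-95 − 0) = -0.002105
∂d/∂y = (26.1 − 26.0) / (-85 − 0) = -0.001176
|∇f| = √(-0.002105² + -0.001176²) = 0.002411 m/m

0.0024 m/m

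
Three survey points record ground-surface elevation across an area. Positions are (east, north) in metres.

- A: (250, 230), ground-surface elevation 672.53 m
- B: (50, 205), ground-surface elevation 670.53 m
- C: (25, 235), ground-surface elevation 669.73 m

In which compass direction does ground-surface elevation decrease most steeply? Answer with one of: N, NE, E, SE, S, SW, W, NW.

Taking A as reference: B−A = (-200, -25, -2.00); C−A = (-225, 5, -2.80).
Determinant of the coordinate differences = (-200)·5 − (-225)·(-25) = -6625.
∂z/∂x = [(-2.00)·5 − (-2.80)·(-25)] / -6625 = +0.01208
∂z/∂y = [(-200)·(-2.80) − (-225)·(-2.00)] / -6625 = -0.01660
Steepest decrease is along −∇f = (-0.01208 E, +0.01660 N) → northwest.

NW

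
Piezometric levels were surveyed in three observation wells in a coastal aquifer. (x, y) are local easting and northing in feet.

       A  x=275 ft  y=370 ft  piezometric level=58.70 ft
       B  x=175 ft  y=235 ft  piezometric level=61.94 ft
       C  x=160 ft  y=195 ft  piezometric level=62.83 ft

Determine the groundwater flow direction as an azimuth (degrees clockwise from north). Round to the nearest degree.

013°

Taking A as reference: B−A = (-100, -135, +3.24); C−A = (-115, -175, +4.13).
Solve a·Δx + b·Δy = Δh: det = (-100)·(-175) − (-115)·(-135) = 1975.
∂h/∂x = [(+3.24)·(-175) − (+4.13)·(-135)] / 1975 = -0.004785
∂h/∂y = [(-100)·(+4.13) − (-115)·(+3.24)] / 1975 = -0.02046
Flow direction (−∇h) has components (+0.004785 E, +0.02046 N).
Azimuth = atan2(E, N) = atan2(+0.004785, +0.02046) = 13.2° ≈ 013°.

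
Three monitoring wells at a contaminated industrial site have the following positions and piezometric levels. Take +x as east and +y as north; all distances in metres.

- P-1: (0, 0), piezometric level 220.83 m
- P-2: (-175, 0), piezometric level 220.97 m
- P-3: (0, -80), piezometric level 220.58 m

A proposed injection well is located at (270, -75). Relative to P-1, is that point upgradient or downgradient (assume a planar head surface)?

∂h/∂x = (220.97 − 220.83) / (-175 − 0) = -0.0008000
∂h/∂y = (220.58 − 220.83) / (-80 − 0) = +0.003125
Head at (270, -75) = 220.83 + (-0.0008000)·(270) + (+0.003125)·(-75) = 220.38 m.
That is lower than the 220.83 m at P-1, so the point is downgradient.

downgradient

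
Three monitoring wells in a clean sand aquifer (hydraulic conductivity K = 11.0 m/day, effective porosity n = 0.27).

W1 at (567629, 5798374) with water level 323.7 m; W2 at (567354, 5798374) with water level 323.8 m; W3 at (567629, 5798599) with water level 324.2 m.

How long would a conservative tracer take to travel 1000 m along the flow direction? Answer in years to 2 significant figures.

∂h/∂x = (323.8 − 323.7) / (567354 − 567629) = -0.0003636
∂h/∂y = (324.2 − 323.7) / (5798599 − 5798374) = +0.002222
|∇h| = √(-0.0003636² + 0.002222²) = 0.002252
Seepage velocity v = K·i/n = 11.0 × 0.002252 / 0.27 = 0.09175 m/day.
t = 1000 / 0.09175 = 1.09e+04 days = 29.8 years.

30 years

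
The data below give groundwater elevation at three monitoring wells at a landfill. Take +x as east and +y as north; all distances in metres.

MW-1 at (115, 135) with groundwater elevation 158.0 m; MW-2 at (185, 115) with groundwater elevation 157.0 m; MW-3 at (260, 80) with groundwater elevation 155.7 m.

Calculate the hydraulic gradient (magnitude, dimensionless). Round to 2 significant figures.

0.019

Differences from MW-1: to MW-2 (Δx, Δy, Δh) = (70, -20, -1.0); to MW-3 = (145, -55, -2.3).
Solve a·Δx + b·Δy = Δh: det = 70·(-55) − 145·(-20) = -950.
∂h/∂x = [(-1.0)·(-55) − (-2.3)·(-20)] / -950 = -0.009474
∂h/∂y = [70·(-2.3) − 145·(-1.0)] / -950 = +0.01684
|∇h| = √(-0.009474² + 0.01684²) = 0.01932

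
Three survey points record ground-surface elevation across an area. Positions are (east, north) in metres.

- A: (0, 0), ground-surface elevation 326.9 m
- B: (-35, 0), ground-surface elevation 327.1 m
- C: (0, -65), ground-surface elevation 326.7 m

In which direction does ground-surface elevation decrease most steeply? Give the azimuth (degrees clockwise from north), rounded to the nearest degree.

∂z/∂x = (327.1 − 326.9) / (-35 − 0) = -0.005714
∂z/∂y = (326.7 − 326.9) / (-65 − 0) = +0.003077
Steepest decrease is along −∇f: components (+0.005714 E, -0.003077 N).
Azimuth = atan2(+0.005714, -0.003077) = 118.3° ≈ 118°.

118°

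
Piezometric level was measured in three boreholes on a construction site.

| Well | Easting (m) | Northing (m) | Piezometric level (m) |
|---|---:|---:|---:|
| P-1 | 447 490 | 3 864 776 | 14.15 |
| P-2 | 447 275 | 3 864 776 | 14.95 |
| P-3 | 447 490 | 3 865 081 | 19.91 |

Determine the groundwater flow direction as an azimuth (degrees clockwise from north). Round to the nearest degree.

∂h/∂x = (14.95 − 14.15) / (447275 − 447490) = -0.003721
∂h/∂y = (19.91 − 14.15) / (3865081 − 3864776) = +0.01889
Flow direction (−∇h) has components (+0.003721 E, -0.01889 N).
Azimuth = atan2(E, N) = atan2(+0.003721, -0.01889) = 168.9° ≈ 169°.

169°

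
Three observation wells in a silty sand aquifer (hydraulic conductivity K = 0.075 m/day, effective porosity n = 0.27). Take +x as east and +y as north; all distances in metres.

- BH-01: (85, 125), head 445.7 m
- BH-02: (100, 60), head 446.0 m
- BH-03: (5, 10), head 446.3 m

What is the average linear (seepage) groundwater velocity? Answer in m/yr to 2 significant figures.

Taking BH-01 as reference: BH-02−BH-01 = (15, -65, +0.3); BH-03−BH-01 = (-80, -115, +0.6).
Determinant of the coordinate differences = 15·(-115) − (-80)·(-65) = -6925.
∂h/∂x = [(+0.3)·(-115) − (+0.6)·(-65)] / -6925 = -0.0006498
∂h/∂y = [15·(+0.6) − (-80)·(+0.3)] / -6925 = -0.004765
|∇h| = √(-0.0006498² + -0.004765²) = 0.004809
Seepage velocity v = K·i/n = 0.075 × 0.004809 / 0.27 = 0.001336 m/day = 0.488 m/yr.

0.49 m/yr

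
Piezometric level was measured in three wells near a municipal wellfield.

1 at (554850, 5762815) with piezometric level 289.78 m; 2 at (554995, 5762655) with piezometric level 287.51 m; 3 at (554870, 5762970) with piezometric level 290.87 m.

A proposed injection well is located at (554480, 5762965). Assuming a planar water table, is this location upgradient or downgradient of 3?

Differences from 1: to 2 (Δx, Δy, Δh) = (145, -160, -2.27); to 3 = (20, 155, +1.09).
Solve a·Δx + b·Δy = Δh: det = 145·155 − 20·(-160) = 25675.
∂h/∂x = [(-2.27)·155 − (+1.09)·(-160)] / 25675 = -0.006911
∂h/∂y = [145·(+1.09) − 20·(-2.27)] / 25675 = +0.007924
Head at (554480, 5762965) = 289.78 + (-0.006911)·(-370) + (+0.007924)·(150) = 293.53 m.
That is higher than the 290.87 m at 3, so the point is upgradient.

upgradient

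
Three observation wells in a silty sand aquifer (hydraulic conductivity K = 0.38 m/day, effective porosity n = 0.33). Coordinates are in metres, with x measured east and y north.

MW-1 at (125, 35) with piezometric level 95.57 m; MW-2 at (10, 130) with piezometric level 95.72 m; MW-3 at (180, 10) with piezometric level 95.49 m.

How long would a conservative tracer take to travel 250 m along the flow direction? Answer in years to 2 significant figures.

Three-point gradient (reference MW-1): Δ to MW-2 = (-115, 95, +0.15), Δ to MW-3 = (55, -25, -0.08).
∂h/∂x = -0.001638, ∂h/∂y = -0.0004043 (det = -2350).
|∇h| = √(-0.001638² + -0.0004043²) = 0.001687
Seepage velocity v = K·i/n = 0.38 × 0.001687 / 0.33 = 0.001943 m/day.
t = 250 / 0.001943 = 1.287e+05 days = 352 years.

350 years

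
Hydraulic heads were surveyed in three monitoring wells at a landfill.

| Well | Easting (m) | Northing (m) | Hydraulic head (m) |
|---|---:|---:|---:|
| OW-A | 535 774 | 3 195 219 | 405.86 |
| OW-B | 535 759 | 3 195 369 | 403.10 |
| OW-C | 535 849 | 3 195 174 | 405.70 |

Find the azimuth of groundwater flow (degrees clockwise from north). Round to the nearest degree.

With h = a·x + b·y + c and OW-A as origin, the differences give:
  (-15)·a + 150·b = -2.76
  75·a + (-45)·b = -0.16
Eliminate b (×(-45) and ×150, subtract): -10575·a = 148.200 → a = ∂h/∂x = -0.01401
Back-substitute: b = ∂h/∂y = -0.01980.
Flow direction (−∇h) has components (+0.01401 E, +0.01980 N).
Azimuth = atan2(E, N) = atan2(+0.01401, +0.01980) = 35.3° ≈ 035°.

035°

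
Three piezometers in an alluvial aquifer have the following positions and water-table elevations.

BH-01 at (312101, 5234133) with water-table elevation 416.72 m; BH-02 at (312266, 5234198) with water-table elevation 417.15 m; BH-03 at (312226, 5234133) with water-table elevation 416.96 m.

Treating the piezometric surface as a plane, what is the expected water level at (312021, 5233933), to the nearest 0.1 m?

Taking BH-01 as reference: BH-02−BH-01 = (165, 65, +0.43); BH-03−BH-01 = (125, 0, +0.24).
Solve a·Δx + b·Δy = Δh: det = 165·0 − 125·65 = -8125.
∂h/∂x = [(+0.43)·0 − (+0.24)·65] / -8125 = +0.001920
∂h/∂y = [165·(+0.24) − 125·(+0.43)] / -8125 = +0.001742
h(312021, 5233933) = 416.72 + (+0.001920)·(-80) + (+0.001742)·(-200) = 416.72 -0.154 -0.348 = 416.218 m.

416.2 m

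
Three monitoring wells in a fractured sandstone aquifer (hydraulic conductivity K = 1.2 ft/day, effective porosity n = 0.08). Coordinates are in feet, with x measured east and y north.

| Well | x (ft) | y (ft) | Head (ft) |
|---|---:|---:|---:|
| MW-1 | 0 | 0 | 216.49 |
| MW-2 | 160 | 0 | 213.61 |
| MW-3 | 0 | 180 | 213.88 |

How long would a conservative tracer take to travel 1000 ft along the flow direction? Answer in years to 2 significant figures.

∂h/∂x = (213.61 − 216.49) / (160 − 0) = -0.01800
∂h/∂y = (213.88 − 216.49) / (180 − 0) = -0.01450
|∇h| = √(-0.01800² + -0.01450²) = 0.02311
Seepage velocity v = K·i/n = 1.2 × 0.02311 / 0.08 = 0.3466 ft/day.
t = 1000 / 0.3466 = 2885 days = 7.9 years.

7.9 years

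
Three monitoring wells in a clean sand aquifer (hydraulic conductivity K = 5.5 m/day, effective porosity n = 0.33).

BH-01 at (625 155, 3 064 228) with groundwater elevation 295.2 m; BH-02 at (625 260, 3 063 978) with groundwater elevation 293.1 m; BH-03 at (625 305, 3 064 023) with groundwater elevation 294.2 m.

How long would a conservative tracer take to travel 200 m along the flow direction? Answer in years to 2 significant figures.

Taking BH-01 as reference: BH-02−BH-01 = (105, -250, -2.1); BH-03−BH-01 = (150, -205, -1.0).
Determinant of the coordinate differences = 105·(-205) − 150·(-250) = 15975.
∂h/∂x = [(-2.1)·(-205) − (-1.0)·(-250)] / 15975 = +0.01130
∂h/∂y = [105·(-1.0) − 150·(-2.1)] / 15975 = +0.01315
|∇h| = √(0.01130² + 0.01315²) = 0.01734
Seepage velocity v = K·i/n = 5.5 × 0.01734 / 0.33 = 0.289 m/day.
t = 200 / 0.289 = 692 days = 1.89 years.

1.9 years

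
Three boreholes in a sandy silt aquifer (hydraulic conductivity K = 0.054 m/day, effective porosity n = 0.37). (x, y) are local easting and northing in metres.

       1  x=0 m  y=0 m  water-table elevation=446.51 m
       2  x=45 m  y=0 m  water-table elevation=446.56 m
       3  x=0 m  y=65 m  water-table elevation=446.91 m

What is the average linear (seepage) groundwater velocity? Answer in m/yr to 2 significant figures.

∂h/∂x = (446.56 − 446.51) / (45 − 0) = +0.001111
∂h/∂y = (446.91 − 446.51) / (65 − 0) = +0.006154
|∇h| = √(0.001111² + 0.006154²) = 0.006253
Seepage velocity v = K·i/n = 0.054 × 0.006253 / 0.37 = 0.0009126 m/day = 0.3333 m/yr.

0.33 m/yr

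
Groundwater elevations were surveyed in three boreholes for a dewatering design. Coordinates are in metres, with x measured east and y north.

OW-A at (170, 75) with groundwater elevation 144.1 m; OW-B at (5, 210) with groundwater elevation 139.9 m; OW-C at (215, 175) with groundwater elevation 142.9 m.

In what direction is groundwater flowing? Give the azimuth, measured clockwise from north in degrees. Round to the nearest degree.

326°

Taking OW-A as reference: OW-B−OW-A = (-165, 135, -4.2); OW-C−OW-A = (45, 100, -1.2).
Solve a·Δx + b·Δy = Δh: det = (-165)·100 − 45·135 = -22575.
∂h/∂x = [(-4.2)·100 − (-1.2)·135] / -22575 = +0.01143
∂h/∂y = [(-165)·(-1.2) − 45·(-4.2)] / -22575 = -0.01714
Flow direction (−∇h) has components (-0.01143 E, +0.01714 N).
Azimuth = atan2(E, N) = atan2(-0.01143, +0.01714) = 326.3° ≈ 326°.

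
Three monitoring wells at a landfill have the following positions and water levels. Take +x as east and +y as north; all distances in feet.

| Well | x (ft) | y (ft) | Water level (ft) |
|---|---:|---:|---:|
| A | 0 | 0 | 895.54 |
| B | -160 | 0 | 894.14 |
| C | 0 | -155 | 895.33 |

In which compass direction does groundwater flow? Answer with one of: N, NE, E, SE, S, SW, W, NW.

W

∂h/∂x = (894.14 − 895.54) / (-160 − 0) = +0.008750
∂h/∂y = (895.33 − 895.54) / (-155 − 0) = +0.001355
Flow = −∇h = (-0.008750 east, -0.001355 north), which points west.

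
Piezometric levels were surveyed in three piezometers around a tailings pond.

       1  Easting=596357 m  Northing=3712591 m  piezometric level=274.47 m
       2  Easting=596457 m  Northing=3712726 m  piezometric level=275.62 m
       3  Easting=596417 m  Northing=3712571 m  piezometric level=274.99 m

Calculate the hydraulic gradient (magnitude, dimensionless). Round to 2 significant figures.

Taking 1 as reference: 2−1 = (100, 135, +1.15); 3−1 = (60, -20, +0.52).
Determinant of the coordinate differences = 100·(-20) − 60·135 = -10100.
∂h/∂x = [(+1.15)·(-20) − (+0.52)·135] / -10100 = +0.009228
∂h/∂y = [100·(+0.52) − 60·(+1.15)] / -10100 = +0.001683
|∇h| = √(0.009228² + 0.001683²) = 0.00938

0.0094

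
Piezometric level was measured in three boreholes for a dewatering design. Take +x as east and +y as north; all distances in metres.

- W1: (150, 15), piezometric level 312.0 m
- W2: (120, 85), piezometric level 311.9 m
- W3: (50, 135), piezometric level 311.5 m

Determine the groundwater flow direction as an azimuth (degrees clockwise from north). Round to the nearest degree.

258°

Differences from W1: to W2 (Δx, Δy, Δh) = (-30, 70, -0.1); to W3 = (-100, 120, -0.5).
Determinant of the coordinate differences = (-30)·120 − (-100)·70 = 3400.
∂h/∂x = [(-0.1)·120 − (-0.5)·70] / 3400 = +0.006765
∂h/∂y = [(-30)·(-0.5) − (-100)·(-0.1)] / 3400 = +0.001471
Flow direction (−∇h) has components (-0.006765 E, -0.001471 N).
Azimuth = atan2(E, N) = atan2(-0.006765, -0.001471) = 257.7° ≈ 258°.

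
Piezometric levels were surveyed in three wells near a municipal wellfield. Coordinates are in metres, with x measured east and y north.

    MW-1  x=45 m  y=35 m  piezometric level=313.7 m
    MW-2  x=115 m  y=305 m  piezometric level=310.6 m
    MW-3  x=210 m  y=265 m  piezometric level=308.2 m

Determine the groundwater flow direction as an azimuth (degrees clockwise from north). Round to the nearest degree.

Three-point gradient (reference MW-1): Δ to MW-2 = (70, 270, -3.1), Δ to MW-3 = (165, 230, -5.5).
∂h/∂x = -0.02714, ∂h/∂y = -0.004446 (det = -28450).
Flow direction (−∇h) has components (+0.02714 E, +0.004446 N).
Azimuth = atan2(E, N) = atan2(+0.02714, +0.004446) = 80.7° ≈ 081°.

081°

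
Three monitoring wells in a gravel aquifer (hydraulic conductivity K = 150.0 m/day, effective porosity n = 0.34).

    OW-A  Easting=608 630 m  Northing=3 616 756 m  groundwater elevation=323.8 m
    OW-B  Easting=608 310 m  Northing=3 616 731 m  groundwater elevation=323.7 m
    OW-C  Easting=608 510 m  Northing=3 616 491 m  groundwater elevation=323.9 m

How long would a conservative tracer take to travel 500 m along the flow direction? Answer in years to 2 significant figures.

Taking OW-A as reference: OW-B−OW-A = (-320, -25, -0.1); OW-C−OW-A = (-120, -265, +0.1).
Determinant of the coordinate differences = (-320)·(-265) − (-120)·(-25) = 81800.
∂h/∂x = [(-0.1)·(-265) − (+0.1)·(-25)] / 81800 = +0.0003545
∂h/∂y = [(-320)·(+0.1) − (-120)·(-0.1)] / 81800 = -0.0005379
|∇h| = √(0.0003545² + -0.0005379²) = 0.0006442
Seepage velocity v = K·i/n = 150.0 × 0.0006442 / 0.34 = 0.2842 m/day.
t = 500 / 0.2842 = 1759 days = 4.82 years.

4.8 years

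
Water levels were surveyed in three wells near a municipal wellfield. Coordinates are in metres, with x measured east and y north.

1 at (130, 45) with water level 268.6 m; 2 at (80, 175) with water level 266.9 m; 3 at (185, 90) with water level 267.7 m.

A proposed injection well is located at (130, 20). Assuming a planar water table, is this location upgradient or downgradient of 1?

upgradient

Taking 1 as reference: 2−1 = (-50, 130, -1.7); 3−1 = (55, 45, -0.9).
Solve a·Δx + b·Δy = Δh: det = (-50)·45 − 55·130 = -9400.
∂h/∂x = [(-1.7)·45 − (-0.9)·130] / -9400 = -0.004309
∂h/∂y = [(-50)·(-0.9) − 55·(-1.7)] / -9400 = -0.01473
Head at (130, 20) = 268.6 + (-0.004309)·(0) + (-0.01473)·(-25) = 268.97 m.
That is higher than the 268.6 m at 1, so the point is upgradient.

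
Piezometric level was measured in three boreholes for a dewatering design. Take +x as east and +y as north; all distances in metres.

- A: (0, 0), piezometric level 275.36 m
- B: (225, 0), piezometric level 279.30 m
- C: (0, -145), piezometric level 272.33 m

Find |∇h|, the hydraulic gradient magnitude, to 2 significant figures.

∂h/∂x = (279.30 − 275.36) / (225 − 0) = +0.01751
∂h/∂y = (272.33 − 275.36) / (-145 − 0) = +0.02090
|∇h| = √(0.01751² + 0.02090²) = 0.02727

0.027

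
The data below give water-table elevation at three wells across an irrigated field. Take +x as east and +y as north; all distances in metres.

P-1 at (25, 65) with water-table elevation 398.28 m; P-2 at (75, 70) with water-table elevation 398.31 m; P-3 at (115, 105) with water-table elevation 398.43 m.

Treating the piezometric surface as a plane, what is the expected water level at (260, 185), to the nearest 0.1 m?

398.7 m

Three-point gradient (reference P-1): Δ to P-2 = (50, 5, +0.03), Δ to P-3 = (90, 40, +0.15).
∂h/∂x = +0.0002903, ∂h/∂y = +0.003097 (det = 1550).
h(260, 185) = 398.28 + (+0.0002903)·(235) + (+0.003097)·(120) = 398.28 +0.068 +0.372 = 398.720 m.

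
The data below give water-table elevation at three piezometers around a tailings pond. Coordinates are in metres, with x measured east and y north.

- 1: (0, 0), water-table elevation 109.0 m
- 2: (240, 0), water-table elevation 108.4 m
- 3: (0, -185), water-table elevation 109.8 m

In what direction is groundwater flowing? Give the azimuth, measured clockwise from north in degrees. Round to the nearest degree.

∂h/∂x = (108.4 − 109.0) / (240 − 0) = -0.002500
∂h/∂y = (109.8 − 109.0) / (-185 − 0) = -0.004324
Flow direction (−∇h) has components (+0.002500 E, +0.004324 N).
Azimuth = atan2(E, N) = atan2(+0.002500, +0.004324) = 30.0° ≈ 030°.

030°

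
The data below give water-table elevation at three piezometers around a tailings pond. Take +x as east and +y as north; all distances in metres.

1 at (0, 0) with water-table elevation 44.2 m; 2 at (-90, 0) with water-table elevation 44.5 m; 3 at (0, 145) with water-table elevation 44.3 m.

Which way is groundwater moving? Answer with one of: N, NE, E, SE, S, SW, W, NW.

E

∂h/∂x = (44.5 − 44.2) / (-90 − 0) = -0.003333
∂h/∂y = (44.3 − 44.2) / (145 − 0) = +0.0006897
Flow = −∇h = (+0.003333 east, -0.0006897 north), which points east.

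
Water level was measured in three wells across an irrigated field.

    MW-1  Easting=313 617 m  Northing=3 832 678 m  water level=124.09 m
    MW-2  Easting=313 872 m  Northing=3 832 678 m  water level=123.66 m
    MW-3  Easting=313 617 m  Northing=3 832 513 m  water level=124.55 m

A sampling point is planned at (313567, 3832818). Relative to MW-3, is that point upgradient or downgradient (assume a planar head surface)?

∂h/∂x = (123.66 − 124.09) / (313872 − 313617) = -0.001686
∂h/∂y = (124.55 − 124.09) / (3832513 − 3832678) = -0.002788
Head at (313567, 3832818) = 124.09 + (-0.001686)·(-50) + (-0.002788)·(140) = 123.78 m.
That is lower than the 124.55 m at MW-3, so the point is downgradient.

downgradient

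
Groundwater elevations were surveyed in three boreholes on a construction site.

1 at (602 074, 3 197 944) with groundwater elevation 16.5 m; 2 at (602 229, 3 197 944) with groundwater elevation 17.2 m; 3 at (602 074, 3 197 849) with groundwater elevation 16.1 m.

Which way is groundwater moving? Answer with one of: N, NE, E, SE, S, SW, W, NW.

SW

∂h/∂x = (17.2 − 16.5) / (602229 − 602074) = +0.004516
∂h/∂y = (16.1 − 16.5) / (3197849 − 3197944) = +0.004211
Flow = −∇h = (-0.004516 east, -0.004211 north), which points southwest.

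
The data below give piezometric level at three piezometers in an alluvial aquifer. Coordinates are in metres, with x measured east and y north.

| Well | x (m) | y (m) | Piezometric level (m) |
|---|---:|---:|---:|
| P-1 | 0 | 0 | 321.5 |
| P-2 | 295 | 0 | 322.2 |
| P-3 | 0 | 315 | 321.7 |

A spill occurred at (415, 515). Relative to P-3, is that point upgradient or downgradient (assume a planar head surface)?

∂h/∂x = (322.2 − 321.5) / (295 − 0) = +0.002373
∂h/∂y = (321.7 − 321.5) / (315 − 0) = +0.0006349
Head at (415, 515) = 321.5 + (+0.002373)·(415) + (+0.0006349)·(515) = 322.81 m.
That is higher than the 321.7 m at P-3, so the point is upgradient.

upgradient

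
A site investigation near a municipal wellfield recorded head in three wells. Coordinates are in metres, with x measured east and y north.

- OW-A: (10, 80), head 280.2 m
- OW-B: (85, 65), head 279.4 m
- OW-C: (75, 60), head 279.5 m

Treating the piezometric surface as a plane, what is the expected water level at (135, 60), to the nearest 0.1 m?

278.9 m

Differences from OW-A: to OW-B (Δx, Δy, Δh) = (75, -15, -0.8); to OW-C = (65, -20, -0.7).
Solve a·Δx + b·Δy = Δh: det = 75·(-20) − 65·(-15) = -525.
∂h/∂x = [(-0.8)·(-20) − (-0.7)·(-15)] / -525 = -0.01048
∂h/∂y = [75·(-0.7) − 65·(-0.8)] / -525 = +0.0009524
h(135, 60) = 280.2 + (-0.01048)·(125) + (+0.0009524)·(-20) = 280.2 -1.310 -0.019 = 278.871 m.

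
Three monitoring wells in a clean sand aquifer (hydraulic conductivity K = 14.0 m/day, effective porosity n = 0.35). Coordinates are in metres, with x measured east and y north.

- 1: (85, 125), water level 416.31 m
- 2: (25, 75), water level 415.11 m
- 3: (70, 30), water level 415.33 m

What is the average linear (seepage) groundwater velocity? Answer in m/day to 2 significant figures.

With h = a·x + b·y + c and 1 as origin, the differences give:
  (-60)·a + (-50)·b = -1.20
  (-15)·a + (-95)·b = -0.98
Eliminate b (×(-95) and ×(-50), subtract): 4950·a = 65.000 → a = ∂h/∂x = +0.01313
Back-substitute: b = ∂h/∂y = +0.008242.
|∇h| = √(0.01313² + 0.008242²) = 0.0155
Seepage velocity v = K·i/n = 14.0 × 0.0155 / 0.35 = 0.62 m/day.

0.62 m/day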